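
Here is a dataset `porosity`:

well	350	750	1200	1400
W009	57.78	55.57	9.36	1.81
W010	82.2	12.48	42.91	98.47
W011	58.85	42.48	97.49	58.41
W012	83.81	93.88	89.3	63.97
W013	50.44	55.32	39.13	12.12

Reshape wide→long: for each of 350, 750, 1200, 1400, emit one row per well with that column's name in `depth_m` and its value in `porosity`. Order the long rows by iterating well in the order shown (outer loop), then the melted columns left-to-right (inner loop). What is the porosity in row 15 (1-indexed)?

20 rows total (5 × 4). Row 15: index ⌊(15-1)/4⌋ = 3 into well → W012; (15-1) mod 4 = 2 into the melted columns → 1200.
So row 15 is (W012, 1200, 89.3); porosity = 89.3.

89.3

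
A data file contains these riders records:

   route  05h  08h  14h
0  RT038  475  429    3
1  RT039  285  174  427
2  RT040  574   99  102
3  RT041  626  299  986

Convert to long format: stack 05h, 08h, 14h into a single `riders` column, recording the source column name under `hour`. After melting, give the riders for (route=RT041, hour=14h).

986

Unpivoting turns each (route, wide-column) pair into one long row.
The wide cell at row RT041, column 14h holds 986, so the long row (RT041, 14h) has riders=986.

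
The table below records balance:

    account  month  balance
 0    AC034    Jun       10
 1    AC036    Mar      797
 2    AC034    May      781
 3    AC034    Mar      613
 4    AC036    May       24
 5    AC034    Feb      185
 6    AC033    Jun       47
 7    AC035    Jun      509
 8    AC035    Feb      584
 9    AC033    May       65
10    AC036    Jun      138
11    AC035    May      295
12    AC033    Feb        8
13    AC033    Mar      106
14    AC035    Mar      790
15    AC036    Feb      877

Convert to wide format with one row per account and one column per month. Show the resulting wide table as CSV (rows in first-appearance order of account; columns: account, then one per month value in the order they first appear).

account,Jun,Mar,May,Feb
AC034,10,613,781,185
AC036,138,797,24,877
AC033,47,106,65,8
AC035,509,790,295,584

Columns: account plus the 4 distinct month values (Jun, Mar, May, Feb).
For example, row AC034 column Jun takes balance=10 from the long row (AC034, Jun).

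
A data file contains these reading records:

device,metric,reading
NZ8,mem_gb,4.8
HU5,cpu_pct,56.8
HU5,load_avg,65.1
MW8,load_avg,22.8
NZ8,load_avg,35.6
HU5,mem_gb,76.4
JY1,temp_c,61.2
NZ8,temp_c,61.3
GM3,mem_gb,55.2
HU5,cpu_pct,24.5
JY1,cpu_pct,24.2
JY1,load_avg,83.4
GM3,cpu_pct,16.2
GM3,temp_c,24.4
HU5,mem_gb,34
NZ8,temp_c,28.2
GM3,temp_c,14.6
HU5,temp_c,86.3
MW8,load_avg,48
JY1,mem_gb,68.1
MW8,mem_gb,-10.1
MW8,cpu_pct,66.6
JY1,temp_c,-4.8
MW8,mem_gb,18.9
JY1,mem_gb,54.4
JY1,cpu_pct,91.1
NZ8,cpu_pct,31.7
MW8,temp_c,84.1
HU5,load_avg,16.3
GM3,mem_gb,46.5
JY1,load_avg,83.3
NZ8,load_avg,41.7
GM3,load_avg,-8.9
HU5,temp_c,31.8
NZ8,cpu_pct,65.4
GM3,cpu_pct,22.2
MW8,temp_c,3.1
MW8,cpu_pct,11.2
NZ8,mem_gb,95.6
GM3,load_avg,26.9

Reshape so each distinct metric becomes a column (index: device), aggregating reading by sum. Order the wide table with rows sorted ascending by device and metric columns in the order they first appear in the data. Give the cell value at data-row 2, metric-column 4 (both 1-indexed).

118.1

With rows sorted ascending by device, row 2 is device=HU5. metric columns in first-appearance order: mem_gb, cpu_pct, load_avg, temp_c; column 4 is temp_c.
Long rows with device=HU5, metric=temp_c: 86.3 + 31.8 = 118.1.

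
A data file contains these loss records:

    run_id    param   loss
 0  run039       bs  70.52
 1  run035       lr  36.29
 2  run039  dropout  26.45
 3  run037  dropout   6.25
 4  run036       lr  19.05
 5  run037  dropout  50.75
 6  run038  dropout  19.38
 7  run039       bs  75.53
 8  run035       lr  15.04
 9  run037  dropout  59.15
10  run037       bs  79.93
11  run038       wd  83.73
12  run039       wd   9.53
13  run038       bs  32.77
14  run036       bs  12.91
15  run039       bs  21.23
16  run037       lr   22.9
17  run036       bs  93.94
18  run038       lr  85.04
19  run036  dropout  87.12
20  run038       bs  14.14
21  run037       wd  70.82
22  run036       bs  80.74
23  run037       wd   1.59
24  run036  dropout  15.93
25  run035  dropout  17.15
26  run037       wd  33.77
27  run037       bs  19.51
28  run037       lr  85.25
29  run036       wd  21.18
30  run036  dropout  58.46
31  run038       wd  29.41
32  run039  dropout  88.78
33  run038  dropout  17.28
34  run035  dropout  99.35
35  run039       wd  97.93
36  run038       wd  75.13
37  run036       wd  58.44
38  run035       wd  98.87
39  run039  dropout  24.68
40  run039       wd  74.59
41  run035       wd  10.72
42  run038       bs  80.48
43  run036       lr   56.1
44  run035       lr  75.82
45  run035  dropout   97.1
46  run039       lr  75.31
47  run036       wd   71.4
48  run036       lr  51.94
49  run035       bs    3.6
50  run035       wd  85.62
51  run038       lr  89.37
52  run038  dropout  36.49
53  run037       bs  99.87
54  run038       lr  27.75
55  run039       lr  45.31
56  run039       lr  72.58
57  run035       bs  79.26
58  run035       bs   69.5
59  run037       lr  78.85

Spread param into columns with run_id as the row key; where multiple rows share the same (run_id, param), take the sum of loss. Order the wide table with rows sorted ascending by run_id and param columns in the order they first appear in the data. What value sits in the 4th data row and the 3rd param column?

73.15

With rows sorted ascending by run_id, row 4 is run_id=run038. param columns in first-appearance order: bs, lr, dropout, wd; column 3 is dropout.
Long rows with run_id=run038, param=dropout: 19.38 + 17.28 + 36.49 = 73.15.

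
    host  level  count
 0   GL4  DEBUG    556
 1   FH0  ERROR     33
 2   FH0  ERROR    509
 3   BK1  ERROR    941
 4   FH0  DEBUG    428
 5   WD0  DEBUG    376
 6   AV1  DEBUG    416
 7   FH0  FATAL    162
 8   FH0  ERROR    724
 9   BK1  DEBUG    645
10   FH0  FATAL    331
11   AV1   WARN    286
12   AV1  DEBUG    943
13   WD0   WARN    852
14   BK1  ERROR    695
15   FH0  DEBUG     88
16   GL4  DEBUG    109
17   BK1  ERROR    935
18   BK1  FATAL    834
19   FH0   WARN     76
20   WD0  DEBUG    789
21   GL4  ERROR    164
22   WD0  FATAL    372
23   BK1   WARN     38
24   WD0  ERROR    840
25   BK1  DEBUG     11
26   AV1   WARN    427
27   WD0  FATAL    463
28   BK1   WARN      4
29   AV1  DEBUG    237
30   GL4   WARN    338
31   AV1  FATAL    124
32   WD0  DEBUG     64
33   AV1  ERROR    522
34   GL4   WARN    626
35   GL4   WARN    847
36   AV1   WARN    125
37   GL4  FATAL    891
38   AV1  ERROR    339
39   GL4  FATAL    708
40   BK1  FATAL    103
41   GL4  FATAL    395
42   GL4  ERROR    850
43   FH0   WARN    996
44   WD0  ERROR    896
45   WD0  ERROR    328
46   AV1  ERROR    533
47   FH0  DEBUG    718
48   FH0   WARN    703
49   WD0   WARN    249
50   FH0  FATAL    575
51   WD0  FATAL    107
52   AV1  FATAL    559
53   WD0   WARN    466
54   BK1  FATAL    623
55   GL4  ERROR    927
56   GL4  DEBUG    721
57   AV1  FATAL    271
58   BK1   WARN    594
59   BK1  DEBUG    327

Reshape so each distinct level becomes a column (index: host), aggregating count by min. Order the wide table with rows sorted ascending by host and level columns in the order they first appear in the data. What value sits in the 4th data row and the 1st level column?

109

With rows sorted ascending by host, row 4 is host=GL4. level columns in first-appearance order: DEBUG, ERROR, FATAL, WARN; column 1 is DEBUG.
Long rows with host=GL4, level=DEBUG: min(556, 109, 721) = 109.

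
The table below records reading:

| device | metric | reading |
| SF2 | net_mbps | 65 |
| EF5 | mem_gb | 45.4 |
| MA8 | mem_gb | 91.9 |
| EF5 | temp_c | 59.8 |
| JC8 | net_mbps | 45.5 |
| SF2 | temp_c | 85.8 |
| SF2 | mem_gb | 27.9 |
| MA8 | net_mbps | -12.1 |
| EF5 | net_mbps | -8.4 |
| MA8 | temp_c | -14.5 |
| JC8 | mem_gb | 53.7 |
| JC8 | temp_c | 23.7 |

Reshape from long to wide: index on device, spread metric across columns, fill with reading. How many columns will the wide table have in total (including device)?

4

1 column for device plus 3 distinct metric values → 4 columns.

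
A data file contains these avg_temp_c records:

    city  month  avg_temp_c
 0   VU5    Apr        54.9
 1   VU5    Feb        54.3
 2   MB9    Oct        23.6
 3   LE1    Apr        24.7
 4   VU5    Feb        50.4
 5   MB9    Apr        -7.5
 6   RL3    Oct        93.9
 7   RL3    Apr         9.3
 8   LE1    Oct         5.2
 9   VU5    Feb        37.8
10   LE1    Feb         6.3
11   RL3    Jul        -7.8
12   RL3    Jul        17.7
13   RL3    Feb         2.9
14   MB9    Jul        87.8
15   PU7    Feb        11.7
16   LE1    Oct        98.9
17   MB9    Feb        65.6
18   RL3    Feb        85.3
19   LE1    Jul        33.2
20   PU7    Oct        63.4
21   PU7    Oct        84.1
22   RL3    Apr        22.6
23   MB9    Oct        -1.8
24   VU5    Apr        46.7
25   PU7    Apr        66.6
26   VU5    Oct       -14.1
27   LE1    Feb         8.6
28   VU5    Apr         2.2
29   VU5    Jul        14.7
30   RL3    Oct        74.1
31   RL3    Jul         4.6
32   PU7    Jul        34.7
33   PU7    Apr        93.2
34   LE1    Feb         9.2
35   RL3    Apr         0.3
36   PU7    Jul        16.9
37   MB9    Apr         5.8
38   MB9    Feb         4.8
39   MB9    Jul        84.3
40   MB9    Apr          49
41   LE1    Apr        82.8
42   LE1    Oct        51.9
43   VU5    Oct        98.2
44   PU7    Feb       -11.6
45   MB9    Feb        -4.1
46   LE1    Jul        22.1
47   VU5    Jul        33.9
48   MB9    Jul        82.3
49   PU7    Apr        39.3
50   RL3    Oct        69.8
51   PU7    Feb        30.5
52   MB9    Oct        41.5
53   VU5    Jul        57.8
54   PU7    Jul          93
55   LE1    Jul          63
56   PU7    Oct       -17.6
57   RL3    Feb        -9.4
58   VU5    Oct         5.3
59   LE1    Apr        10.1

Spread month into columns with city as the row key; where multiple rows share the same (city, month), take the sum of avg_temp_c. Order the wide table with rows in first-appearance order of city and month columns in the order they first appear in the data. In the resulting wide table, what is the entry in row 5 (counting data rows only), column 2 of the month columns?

With rows in first-appearance order of city, row 5 is city=PU7. month columns in first-appearance order: Apr, Feb, Oct, Jul; column 2 is Feb.
Long rows with city=PU7, month=Feb: 11.7 + -11.6 + 30.5 = 30.6.

30.6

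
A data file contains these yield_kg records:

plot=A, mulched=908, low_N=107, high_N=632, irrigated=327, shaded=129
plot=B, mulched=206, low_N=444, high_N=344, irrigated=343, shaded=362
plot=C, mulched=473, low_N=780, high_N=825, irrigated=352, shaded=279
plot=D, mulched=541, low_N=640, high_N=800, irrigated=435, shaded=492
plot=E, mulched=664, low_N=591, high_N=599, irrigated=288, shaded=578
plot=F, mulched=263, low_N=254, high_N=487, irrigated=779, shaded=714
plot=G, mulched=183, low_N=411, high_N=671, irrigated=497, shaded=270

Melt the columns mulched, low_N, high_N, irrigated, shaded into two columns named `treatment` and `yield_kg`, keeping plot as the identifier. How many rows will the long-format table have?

35

7 plot values × 5 melted columns = 35 rows.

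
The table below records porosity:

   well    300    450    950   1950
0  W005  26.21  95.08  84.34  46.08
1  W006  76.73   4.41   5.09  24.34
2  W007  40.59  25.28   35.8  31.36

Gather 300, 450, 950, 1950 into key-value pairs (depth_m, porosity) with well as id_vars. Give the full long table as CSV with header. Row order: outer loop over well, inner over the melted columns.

Each (well, column) pair becomes one row: 3 × 4 = 12 rows.
For example, (W005, 300) → porosity=26.21.

well,depth_m,porosity
W005,300,26.21
W005,450,95.08
W005,950,84.34
W005,1950,46.08
W006,300,76.73
W006,450,4.41
W006,950,5.09
W006,1950,24.34
W007,300,40.59
W007,450,25.28
W007,950,35.8
W007,1950,31.36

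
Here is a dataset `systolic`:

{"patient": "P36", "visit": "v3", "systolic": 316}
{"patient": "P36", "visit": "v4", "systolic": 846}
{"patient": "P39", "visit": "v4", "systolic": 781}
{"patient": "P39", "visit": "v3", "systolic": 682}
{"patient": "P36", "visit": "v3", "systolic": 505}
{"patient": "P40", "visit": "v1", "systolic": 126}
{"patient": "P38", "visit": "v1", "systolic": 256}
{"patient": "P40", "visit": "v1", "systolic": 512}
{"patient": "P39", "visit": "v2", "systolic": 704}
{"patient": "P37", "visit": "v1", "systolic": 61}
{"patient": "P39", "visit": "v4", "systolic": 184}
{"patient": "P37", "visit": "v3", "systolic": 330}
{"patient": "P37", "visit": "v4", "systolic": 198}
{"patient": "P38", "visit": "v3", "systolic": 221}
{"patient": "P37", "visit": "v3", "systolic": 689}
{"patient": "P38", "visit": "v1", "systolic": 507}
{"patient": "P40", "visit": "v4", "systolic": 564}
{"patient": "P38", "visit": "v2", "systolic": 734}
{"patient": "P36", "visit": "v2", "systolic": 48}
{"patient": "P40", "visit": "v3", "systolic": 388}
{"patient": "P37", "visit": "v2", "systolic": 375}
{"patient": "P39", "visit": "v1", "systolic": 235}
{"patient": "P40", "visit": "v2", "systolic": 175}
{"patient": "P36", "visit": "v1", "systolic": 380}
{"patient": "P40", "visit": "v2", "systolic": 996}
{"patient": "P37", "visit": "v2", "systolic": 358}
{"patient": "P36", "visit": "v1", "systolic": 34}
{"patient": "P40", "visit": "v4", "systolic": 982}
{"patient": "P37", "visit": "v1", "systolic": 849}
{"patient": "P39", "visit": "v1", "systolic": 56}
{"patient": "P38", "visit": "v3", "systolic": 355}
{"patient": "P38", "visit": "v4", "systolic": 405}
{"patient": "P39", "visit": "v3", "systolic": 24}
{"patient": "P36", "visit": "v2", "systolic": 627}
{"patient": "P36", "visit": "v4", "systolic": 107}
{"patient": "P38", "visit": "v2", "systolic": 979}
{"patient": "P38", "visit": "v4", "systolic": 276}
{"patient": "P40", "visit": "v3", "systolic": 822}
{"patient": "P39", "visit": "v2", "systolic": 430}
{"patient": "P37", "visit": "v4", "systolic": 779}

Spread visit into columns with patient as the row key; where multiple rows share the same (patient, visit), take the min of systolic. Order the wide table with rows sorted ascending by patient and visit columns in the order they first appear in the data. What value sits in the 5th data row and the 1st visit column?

With rows sorted ascending by patient, row 5 is patient=P40. visit columns in first-appearance order: v3, v4, v1, v2; column 1 is v3.
Long rows with patient=P40, visit=v3: min(388, 822) = 388.

388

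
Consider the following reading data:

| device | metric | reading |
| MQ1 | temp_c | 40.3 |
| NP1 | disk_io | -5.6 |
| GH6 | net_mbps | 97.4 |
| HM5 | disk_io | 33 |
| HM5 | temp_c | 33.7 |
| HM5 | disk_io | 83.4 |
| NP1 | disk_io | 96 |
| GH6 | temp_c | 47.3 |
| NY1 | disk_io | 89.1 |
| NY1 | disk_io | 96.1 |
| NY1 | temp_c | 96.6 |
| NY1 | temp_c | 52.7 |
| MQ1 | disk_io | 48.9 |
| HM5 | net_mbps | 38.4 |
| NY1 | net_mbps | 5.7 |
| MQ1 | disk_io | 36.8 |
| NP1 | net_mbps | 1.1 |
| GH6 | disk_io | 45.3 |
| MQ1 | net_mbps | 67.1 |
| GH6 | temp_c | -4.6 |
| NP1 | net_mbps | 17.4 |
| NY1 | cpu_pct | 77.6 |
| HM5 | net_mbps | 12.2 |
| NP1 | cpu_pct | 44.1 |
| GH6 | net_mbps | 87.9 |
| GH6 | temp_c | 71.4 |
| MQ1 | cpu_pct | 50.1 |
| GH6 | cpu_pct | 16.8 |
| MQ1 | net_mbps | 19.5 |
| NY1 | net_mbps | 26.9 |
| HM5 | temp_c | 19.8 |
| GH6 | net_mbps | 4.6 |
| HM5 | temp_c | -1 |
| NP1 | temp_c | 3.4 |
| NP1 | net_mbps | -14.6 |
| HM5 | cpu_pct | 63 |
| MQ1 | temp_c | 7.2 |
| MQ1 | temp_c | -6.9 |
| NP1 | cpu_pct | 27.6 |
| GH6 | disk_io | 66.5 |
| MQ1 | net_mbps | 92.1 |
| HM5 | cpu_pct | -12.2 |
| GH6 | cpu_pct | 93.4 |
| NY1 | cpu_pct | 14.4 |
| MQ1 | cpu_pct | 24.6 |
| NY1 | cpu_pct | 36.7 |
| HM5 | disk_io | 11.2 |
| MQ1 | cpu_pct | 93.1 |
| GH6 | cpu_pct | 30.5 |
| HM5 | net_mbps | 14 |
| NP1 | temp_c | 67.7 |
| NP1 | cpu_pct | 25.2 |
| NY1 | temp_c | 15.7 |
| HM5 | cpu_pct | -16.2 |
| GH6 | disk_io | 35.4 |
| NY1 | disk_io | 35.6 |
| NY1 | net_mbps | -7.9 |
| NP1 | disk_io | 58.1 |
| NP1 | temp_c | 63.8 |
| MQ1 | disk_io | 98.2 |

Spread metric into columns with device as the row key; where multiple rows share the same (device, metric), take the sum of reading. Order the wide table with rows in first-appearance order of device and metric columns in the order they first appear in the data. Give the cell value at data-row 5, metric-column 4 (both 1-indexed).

128.7

With rows in first-appearance order of device, row 5 is device=NY1. metric columns in first-appearance order: temp_c, disk_io, net_mbps, cpu_pct; column 4 is cpu_pct.
Long rows with device=NY1, metric=cpu_pct: 77.6 + 14.4 + 36.7 = 128.7.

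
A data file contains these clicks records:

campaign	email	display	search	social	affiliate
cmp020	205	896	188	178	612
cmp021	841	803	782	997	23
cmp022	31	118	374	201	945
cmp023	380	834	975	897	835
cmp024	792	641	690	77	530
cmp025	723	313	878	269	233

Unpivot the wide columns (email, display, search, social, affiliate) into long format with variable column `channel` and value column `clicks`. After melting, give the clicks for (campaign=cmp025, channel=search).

Unpivoting turns each (campaign, wide-column) pair into one long row.
The wide cell at row cmp025, column search holds 878, so the long row (cmp025, search) has clicks=878.

878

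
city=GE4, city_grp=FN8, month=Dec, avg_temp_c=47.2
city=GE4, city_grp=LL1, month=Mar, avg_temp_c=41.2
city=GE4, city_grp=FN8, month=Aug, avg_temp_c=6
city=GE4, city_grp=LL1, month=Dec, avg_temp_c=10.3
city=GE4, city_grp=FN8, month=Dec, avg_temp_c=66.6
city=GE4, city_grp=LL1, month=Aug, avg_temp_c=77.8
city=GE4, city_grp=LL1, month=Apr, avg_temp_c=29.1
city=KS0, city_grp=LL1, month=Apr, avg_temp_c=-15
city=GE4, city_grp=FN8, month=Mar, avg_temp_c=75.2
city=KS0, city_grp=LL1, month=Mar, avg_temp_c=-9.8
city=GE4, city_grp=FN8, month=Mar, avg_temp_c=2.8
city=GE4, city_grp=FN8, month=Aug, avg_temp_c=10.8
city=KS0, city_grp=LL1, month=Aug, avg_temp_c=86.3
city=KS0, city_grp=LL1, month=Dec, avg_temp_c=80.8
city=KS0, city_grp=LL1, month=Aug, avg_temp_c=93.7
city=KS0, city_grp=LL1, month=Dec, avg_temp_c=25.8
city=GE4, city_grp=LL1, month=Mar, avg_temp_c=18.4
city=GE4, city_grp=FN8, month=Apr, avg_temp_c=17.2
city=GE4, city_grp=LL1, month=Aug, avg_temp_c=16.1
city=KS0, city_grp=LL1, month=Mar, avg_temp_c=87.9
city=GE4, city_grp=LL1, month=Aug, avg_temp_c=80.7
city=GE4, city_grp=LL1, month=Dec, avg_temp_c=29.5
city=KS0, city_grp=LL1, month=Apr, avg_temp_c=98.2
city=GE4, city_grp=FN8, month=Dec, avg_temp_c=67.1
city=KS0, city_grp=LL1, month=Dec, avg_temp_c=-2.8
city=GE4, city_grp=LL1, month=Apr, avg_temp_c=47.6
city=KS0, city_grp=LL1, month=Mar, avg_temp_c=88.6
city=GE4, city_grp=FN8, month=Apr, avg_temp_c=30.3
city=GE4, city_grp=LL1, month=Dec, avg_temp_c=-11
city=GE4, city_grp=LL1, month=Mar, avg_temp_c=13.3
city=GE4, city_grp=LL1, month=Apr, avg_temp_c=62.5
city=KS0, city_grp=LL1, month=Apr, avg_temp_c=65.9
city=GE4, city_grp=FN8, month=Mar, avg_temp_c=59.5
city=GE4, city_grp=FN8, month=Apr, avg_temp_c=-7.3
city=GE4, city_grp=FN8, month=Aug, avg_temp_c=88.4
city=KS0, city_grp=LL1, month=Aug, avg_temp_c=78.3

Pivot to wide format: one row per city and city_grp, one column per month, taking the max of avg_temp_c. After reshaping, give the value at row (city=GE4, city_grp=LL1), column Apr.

62.5

Rows with city=GE4, city_grp=LL1 and month=Apr: avg_temp_c values are 29.1, 47.6, 62.5.
max(29.1, 47.6, 62.5) = 62.5.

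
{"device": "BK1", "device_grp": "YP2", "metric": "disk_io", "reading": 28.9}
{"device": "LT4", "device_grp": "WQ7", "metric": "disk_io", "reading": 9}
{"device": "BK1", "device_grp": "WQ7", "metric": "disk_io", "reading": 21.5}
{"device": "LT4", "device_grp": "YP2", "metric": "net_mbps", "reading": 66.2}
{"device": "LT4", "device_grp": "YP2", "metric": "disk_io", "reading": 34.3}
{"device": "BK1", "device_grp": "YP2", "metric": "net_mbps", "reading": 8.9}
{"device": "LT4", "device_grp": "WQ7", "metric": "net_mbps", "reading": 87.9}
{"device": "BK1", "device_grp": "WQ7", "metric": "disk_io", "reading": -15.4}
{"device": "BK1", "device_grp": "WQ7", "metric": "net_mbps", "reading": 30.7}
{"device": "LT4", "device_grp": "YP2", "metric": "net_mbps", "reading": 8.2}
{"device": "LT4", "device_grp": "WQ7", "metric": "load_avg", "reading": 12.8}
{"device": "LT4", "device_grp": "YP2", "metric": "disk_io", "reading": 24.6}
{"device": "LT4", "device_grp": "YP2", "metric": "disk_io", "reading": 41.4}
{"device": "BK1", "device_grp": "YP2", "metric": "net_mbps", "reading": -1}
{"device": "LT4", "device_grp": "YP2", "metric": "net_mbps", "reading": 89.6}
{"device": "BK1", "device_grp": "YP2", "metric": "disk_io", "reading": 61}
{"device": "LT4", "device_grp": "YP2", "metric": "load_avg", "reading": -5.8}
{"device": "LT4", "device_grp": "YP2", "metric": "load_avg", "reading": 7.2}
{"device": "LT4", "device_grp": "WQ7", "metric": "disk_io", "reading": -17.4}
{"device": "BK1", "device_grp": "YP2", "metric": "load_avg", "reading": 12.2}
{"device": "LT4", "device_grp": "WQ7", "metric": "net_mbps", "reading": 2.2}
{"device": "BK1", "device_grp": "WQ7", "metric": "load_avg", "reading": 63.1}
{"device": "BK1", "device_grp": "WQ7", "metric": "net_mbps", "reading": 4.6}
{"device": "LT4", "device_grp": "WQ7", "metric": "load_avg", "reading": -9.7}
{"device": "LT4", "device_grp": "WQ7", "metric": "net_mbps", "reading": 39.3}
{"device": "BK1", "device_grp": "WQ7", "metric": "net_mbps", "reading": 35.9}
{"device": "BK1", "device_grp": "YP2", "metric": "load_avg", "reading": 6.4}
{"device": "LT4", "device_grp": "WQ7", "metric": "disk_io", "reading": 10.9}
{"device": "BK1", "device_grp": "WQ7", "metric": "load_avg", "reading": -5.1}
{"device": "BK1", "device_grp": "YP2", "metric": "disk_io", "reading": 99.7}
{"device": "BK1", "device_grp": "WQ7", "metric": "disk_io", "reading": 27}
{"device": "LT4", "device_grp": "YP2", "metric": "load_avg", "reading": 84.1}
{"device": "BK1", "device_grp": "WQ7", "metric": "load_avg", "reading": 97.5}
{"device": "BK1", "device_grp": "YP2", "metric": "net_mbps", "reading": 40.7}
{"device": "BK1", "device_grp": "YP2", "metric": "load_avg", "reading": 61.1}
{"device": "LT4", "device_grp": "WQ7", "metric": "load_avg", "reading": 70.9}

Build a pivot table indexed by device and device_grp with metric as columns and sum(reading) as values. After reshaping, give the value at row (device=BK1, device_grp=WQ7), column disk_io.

33.1

Rows with device=BK1, device_grp=WQ7 and metric=disk_io: reading values are 21.5, -15.4, 27.
21.5 + -15.4 + 27 = 33.1.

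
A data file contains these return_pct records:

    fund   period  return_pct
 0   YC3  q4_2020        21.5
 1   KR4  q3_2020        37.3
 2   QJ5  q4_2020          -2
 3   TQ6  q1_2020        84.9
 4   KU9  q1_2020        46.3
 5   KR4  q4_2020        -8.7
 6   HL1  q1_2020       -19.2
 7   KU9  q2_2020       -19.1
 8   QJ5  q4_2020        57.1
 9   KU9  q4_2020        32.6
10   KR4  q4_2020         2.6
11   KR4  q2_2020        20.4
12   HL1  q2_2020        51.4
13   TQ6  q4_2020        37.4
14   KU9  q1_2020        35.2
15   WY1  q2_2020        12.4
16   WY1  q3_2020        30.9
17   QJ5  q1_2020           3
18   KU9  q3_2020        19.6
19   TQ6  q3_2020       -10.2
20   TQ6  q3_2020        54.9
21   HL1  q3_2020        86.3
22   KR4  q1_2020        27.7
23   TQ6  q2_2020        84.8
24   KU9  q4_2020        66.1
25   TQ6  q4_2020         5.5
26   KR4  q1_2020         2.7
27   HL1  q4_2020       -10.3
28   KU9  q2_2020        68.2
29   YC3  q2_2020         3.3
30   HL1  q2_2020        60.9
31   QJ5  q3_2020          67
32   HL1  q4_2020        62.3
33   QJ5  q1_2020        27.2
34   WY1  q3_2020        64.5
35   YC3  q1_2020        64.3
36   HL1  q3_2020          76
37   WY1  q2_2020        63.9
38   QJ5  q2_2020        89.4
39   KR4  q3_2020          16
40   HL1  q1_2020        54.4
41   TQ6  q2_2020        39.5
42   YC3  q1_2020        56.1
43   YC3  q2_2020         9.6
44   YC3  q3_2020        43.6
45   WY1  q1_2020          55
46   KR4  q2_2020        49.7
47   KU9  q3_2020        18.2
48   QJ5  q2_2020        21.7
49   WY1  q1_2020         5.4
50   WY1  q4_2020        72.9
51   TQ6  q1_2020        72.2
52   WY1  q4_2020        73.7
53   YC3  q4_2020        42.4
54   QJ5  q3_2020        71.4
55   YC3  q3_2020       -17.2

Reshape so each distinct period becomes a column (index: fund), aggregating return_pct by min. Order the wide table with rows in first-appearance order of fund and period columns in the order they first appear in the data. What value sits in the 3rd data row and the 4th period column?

21.7

With rows in first-appearance order of fund, row 3 is fund=QJ5. period columns in first-appearance order: q4_2020, q3_2020, q1_2020, q2_2020; column 4 is q2_2020.
Long rows with fund=QJ5, period=q2_2020: min(89.4, 21.7) = 21.7.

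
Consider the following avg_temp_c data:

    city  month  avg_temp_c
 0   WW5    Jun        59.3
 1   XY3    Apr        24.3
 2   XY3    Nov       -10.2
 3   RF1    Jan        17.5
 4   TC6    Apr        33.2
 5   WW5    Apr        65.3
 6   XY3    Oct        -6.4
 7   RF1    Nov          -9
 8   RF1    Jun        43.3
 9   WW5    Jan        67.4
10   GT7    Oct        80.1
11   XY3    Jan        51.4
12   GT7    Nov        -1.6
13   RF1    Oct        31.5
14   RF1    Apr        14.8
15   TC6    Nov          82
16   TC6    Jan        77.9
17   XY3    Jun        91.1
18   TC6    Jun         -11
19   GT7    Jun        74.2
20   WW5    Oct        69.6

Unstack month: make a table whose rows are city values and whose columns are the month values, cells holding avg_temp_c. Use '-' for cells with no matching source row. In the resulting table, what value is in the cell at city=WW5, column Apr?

65.3

The long row with city=WW5, month=Apr has avg_temp_c=65.3.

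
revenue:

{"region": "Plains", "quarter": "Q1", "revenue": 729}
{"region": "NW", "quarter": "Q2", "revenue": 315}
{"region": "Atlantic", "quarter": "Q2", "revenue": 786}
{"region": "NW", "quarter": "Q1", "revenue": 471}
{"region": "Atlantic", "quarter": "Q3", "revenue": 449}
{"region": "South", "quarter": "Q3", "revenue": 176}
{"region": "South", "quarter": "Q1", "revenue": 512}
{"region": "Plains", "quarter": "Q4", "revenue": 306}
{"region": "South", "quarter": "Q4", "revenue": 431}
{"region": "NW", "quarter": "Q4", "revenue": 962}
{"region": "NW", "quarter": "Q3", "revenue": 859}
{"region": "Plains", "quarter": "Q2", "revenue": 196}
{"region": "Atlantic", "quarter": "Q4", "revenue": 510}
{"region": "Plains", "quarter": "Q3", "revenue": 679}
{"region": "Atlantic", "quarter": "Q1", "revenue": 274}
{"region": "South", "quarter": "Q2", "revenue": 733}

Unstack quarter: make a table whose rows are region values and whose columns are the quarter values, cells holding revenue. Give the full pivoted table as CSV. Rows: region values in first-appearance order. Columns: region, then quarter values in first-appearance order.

Columns: region plus the 4 distinct quarter values (Q1, Q2, Q3, Q4).
For example, row Plains column Q1 takes revenue=729 from the long row (Plains, Q1).

region,Q1,Q2,Q3,Q4
Plains,729,196,679,306
NW,471,315,859,962
Atlantic,274,786,449,510
South,512,733,176,431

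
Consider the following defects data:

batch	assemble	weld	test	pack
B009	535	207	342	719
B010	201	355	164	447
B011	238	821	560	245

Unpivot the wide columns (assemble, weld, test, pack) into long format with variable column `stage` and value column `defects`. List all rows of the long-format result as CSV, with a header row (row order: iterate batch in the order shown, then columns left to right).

Each (batch, column) pair becomes one row: 3 × 4 = 12 rows.
For example, (B009, assemble) → defects=535.

batch,stage,defects
B009,assemble,535
B009,weld,207
B009,test,342
B009,pack,719
B010,assemble,201
B010,weld,355
B010,test,164
B010,pack,447
B011,assemble,238
B011,weld,821
B011,test,560
B011,pack,245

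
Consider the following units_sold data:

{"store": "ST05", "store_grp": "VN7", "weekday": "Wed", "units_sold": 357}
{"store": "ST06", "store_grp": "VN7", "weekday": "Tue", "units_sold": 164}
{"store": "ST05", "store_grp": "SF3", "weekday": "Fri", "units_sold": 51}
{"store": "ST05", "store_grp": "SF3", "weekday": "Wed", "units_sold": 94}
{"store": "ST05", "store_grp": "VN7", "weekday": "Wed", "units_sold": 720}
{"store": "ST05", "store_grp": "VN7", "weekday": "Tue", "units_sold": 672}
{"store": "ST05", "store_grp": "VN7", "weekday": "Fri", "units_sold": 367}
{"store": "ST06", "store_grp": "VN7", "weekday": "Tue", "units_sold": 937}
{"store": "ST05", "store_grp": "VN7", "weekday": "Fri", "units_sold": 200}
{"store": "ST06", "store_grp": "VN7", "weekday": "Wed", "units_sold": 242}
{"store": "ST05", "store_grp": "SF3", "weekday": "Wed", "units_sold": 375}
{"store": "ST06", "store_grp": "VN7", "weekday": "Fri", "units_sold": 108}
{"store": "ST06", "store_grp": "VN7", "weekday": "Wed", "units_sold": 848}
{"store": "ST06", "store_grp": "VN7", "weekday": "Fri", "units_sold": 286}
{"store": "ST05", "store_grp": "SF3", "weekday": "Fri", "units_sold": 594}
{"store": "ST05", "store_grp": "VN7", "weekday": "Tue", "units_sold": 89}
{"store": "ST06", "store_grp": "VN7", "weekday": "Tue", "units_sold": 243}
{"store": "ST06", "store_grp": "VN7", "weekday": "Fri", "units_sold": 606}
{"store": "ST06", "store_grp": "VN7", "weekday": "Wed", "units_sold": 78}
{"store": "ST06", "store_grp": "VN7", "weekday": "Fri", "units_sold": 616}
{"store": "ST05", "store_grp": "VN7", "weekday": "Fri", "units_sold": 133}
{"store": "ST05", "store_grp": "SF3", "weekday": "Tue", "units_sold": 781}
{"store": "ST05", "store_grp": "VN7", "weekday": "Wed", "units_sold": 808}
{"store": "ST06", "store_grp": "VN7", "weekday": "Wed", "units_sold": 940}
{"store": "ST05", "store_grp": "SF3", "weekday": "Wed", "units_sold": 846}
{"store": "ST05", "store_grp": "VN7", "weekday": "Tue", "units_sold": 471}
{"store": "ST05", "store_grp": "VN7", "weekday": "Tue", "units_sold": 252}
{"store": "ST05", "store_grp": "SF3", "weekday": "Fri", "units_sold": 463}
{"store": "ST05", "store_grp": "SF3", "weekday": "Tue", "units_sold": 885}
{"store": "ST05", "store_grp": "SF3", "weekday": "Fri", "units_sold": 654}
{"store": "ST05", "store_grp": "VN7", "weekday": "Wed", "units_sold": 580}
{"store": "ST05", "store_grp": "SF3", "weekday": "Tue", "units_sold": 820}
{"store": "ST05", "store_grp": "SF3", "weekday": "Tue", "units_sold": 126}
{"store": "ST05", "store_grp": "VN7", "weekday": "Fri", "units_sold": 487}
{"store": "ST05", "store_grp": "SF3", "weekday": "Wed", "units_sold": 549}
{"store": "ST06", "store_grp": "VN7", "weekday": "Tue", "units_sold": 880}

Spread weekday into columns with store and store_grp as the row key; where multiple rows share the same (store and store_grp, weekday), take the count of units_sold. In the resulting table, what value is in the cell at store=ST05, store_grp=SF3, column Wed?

4

Rows with store=ST05, store_grp=SF3 and weekday=Wed: units_sold values are 94, 375, 846, 549.
4 rows match — count = 4.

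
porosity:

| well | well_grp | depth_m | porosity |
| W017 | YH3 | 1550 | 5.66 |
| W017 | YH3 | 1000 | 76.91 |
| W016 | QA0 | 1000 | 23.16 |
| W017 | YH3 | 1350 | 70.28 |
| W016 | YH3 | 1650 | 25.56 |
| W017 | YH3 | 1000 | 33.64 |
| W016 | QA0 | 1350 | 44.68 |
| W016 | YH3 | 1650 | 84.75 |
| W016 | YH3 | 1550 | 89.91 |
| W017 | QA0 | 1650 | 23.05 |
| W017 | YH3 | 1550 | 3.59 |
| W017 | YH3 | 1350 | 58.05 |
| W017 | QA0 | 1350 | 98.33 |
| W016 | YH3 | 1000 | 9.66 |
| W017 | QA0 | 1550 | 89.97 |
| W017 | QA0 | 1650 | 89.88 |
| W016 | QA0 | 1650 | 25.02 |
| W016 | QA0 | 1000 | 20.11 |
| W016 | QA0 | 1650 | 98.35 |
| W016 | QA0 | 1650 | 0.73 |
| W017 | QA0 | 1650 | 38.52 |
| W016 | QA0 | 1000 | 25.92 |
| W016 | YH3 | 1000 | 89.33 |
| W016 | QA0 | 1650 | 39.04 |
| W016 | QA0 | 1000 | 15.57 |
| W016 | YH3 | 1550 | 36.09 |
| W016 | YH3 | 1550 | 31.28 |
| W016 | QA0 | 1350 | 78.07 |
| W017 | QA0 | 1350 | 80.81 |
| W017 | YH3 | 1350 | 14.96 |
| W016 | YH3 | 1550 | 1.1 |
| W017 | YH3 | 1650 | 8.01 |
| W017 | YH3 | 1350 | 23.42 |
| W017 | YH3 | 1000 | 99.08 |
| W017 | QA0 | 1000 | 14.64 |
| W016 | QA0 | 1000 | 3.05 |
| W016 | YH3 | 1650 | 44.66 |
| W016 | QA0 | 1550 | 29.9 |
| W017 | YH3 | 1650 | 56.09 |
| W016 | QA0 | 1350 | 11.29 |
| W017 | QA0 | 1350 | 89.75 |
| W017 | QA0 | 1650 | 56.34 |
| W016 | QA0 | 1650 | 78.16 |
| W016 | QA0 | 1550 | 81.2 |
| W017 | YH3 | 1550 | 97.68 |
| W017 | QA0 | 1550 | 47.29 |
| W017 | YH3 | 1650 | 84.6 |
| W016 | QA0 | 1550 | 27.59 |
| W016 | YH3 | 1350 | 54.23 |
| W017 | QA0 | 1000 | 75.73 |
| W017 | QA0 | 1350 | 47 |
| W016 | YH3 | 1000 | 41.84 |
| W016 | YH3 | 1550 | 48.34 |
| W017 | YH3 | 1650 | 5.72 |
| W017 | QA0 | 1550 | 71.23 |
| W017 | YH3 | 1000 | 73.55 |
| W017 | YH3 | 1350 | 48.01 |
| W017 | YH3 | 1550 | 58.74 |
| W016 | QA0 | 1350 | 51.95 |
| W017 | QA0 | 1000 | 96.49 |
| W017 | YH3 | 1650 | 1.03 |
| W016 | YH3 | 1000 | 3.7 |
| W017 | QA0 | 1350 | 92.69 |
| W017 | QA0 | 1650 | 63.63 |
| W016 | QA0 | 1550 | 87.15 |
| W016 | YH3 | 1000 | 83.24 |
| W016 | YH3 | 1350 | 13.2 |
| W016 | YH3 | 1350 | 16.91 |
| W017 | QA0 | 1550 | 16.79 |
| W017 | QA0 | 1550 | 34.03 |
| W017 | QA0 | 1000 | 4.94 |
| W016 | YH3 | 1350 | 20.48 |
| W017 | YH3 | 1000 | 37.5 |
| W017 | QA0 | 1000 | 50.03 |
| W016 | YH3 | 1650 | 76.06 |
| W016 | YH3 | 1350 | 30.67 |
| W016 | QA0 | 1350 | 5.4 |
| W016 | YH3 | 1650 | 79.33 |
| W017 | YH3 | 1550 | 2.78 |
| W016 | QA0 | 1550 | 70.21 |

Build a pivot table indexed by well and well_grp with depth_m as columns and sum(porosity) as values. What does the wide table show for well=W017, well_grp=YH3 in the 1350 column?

214.72

Rows with well=W017, well_grp=YH3 and depth_m=1350: porosity values are 70.28, 58.05, 14.96, 23.42, 48.01.
70.28 + 58.05 + 14.96 + 23.42 + 48.01 = 214.72.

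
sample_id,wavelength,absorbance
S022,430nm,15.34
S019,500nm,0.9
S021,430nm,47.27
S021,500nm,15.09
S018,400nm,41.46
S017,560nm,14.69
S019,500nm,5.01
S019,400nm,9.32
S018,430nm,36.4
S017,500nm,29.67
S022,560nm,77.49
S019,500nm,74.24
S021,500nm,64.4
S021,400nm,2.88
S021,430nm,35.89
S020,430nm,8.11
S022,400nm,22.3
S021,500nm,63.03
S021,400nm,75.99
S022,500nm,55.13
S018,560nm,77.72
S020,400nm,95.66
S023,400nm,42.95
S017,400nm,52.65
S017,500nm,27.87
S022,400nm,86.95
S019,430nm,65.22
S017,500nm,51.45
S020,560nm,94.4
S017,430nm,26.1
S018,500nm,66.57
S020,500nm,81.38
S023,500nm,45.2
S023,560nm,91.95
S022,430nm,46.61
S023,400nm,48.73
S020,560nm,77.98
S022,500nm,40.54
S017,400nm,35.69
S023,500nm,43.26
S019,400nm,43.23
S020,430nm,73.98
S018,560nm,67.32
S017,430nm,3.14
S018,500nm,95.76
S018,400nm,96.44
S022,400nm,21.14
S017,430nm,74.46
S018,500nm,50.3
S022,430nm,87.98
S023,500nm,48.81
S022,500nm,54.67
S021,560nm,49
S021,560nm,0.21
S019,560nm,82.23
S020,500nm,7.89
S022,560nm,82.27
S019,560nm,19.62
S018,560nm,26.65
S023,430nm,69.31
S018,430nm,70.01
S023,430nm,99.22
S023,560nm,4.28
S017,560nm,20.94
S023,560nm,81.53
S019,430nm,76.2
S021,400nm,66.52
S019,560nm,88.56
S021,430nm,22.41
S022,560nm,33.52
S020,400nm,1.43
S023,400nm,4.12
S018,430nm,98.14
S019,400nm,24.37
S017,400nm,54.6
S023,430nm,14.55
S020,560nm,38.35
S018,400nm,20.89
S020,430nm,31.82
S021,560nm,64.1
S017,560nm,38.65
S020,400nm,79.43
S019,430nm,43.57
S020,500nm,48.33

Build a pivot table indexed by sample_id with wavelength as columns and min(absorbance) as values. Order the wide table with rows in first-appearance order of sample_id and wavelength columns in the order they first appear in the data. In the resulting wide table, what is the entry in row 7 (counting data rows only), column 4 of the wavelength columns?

With rows in first-appearance order of sample_id, row 7 is sample_id=S023. wavelength columns in first-appearance order: 430nm, 500nm, 400nm, 560nm; column 4 is 560nm.
Long rows with sample_id=S023, wavelength=560nm: min(91.95, 4.28, 81.53) = 4.28.

4.28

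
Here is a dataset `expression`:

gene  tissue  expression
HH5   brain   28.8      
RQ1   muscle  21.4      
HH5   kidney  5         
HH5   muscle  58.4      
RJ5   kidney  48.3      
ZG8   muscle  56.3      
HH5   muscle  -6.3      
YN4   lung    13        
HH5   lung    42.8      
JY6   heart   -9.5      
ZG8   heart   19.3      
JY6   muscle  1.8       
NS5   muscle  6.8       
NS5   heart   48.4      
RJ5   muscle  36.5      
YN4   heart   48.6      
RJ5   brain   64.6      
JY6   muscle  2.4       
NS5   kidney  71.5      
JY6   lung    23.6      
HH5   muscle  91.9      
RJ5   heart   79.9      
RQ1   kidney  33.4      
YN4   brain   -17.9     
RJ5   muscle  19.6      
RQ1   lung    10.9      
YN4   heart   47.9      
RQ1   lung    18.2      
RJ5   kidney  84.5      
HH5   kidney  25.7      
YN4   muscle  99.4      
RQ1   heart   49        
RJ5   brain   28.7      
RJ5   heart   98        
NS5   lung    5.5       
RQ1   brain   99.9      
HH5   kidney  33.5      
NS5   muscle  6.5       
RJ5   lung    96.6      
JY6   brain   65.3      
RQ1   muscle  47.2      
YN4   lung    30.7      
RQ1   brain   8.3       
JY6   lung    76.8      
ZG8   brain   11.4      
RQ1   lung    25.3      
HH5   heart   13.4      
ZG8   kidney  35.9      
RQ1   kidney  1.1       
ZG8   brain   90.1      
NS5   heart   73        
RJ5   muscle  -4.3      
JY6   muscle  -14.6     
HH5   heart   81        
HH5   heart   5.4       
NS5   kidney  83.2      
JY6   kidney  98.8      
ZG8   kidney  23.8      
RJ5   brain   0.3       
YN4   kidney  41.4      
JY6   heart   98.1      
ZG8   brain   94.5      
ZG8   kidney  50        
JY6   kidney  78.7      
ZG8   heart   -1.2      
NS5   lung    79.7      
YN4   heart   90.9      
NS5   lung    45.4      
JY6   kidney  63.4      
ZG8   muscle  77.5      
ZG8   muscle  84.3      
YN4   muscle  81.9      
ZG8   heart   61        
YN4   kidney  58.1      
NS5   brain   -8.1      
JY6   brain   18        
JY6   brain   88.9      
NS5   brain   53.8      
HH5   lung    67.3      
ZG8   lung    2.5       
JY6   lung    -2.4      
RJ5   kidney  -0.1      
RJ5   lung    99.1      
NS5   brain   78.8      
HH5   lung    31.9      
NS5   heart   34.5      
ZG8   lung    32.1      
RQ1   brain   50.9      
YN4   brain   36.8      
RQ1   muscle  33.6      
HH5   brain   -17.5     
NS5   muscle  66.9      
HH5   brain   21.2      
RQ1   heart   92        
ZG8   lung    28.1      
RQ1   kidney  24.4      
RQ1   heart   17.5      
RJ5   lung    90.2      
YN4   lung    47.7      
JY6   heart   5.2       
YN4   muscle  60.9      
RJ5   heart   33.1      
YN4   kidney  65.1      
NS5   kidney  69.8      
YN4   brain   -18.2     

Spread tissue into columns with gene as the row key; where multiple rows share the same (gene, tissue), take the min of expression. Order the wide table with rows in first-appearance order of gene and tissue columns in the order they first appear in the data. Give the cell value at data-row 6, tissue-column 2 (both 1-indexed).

-14.6

With rows in first-appearance order of gene, row 6 is gene=JY6. tissue columns in first-appearance order: brain, muscle, kidney, lung, heart; column 2 is muscle.
Long rows with gene=JY6, tissue=muscle: min(1.8, 2.4, -14.6) = -14.6.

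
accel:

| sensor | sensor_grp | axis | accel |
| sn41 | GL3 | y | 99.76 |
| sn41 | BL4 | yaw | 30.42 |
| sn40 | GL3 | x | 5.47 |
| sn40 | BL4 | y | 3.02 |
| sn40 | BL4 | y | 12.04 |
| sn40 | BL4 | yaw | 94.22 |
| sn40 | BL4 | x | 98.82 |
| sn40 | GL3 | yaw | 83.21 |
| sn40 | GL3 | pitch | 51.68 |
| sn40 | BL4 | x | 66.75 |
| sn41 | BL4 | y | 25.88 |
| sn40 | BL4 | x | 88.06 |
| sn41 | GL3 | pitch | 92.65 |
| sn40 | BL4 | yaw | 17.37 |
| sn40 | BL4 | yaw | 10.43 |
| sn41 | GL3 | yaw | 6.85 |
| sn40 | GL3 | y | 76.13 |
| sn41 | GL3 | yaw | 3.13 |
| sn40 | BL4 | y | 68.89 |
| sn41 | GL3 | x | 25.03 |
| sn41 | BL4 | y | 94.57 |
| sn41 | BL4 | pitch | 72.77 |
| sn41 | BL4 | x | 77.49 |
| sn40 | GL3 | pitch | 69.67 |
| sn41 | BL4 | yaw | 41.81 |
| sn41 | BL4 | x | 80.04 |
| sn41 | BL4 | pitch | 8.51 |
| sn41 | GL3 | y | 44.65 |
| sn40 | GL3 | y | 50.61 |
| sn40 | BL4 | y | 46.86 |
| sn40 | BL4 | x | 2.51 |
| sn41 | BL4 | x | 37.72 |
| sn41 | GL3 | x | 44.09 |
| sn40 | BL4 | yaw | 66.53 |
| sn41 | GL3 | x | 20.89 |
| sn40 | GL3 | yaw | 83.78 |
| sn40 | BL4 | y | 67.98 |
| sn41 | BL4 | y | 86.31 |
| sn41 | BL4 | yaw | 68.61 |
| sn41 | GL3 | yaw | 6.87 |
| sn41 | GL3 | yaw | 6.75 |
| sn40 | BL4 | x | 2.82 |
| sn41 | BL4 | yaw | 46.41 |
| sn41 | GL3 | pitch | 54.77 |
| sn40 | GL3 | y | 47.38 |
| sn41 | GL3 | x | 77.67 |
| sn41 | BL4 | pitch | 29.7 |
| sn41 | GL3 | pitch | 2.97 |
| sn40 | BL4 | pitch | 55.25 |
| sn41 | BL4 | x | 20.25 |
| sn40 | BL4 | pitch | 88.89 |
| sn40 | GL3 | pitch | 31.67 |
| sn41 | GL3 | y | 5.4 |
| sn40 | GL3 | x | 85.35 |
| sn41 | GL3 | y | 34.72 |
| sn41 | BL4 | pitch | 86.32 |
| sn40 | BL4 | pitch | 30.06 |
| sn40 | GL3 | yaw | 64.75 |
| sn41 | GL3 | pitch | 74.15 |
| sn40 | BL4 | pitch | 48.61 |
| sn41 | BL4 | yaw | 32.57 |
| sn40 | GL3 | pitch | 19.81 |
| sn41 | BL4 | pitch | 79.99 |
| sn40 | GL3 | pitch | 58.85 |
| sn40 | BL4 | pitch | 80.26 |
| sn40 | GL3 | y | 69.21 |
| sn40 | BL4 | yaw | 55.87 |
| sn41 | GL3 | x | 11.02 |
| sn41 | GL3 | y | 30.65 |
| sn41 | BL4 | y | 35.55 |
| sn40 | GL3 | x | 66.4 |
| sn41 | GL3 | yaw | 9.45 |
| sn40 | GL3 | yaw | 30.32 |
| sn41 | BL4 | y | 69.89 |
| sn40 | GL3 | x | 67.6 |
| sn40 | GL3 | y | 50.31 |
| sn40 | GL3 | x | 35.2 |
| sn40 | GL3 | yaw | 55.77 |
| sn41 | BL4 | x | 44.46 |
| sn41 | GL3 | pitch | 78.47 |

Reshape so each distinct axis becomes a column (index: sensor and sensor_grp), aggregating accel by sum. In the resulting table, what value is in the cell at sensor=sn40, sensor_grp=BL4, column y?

Rows with sensor=sn40, sensor_grp=BL4 and axis=y: accel values are 3.02, 12.04, 68.89, 46.86, 67.98.
3.02 + 12.04 + 68.89 + 46.86 + 67.98 = 198.79.

198.79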